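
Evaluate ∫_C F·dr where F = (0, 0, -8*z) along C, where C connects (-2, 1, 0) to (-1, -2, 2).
-16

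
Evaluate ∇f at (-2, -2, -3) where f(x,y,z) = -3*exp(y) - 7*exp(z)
(0, -3*exp(-2), -7*exp(-3))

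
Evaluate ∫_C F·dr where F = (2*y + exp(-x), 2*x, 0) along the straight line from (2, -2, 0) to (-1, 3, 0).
-E + exp(-2) + 2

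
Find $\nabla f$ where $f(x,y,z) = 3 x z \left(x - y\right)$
(3*z*(2*x - y), -3*x*z, 3*x*(x - y))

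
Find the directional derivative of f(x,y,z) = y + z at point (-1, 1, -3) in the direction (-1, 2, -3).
-sqrt(14)/14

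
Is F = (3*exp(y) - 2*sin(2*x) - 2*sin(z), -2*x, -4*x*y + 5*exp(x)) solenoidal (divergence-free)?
No, ∇·F = -4*cos(2*x)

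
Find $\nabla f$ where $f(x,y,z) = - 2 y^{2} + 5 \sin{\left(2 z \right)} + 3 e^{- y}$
(0, -4*y - 3*exp(-y), 10*cos(2*z))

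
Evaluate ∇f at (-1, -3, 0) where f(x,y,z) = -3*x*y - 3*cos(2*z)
(9, 3, 0)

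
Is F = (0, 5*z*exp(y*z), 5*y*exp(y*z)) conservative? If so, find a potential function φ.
Yes, F is conservative. φ = 5*exp(y*z)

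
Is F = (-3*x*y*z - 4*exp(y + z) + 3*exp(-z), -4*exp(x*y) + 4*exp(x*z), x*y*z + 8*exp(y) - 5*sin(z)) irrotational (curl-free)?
No, ∇×F = (x*z - 4*x*exp(x*z) + 8*exp(y), -3*x*y - y*z - 4*exp(y + z) - 3*exp(-z), 3*x*z - 4*y*exp(x*y) + 4*z*exp(x*z) + 4*exp(y + z))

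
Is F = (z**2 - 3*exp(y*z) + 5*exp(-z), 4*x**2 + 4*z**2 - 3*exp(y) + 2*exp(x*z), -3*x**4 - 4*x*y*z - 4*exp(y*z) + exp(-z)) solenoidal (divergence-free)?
No, ∇·F = -4*x*y - 4*y*exp(y*z) - 3*exp(y) - exp(-z)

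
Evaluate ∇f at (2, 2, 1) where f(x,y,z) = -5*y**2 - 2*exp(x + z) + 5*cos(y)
(-2*exp(3), -20 - 5*sin(2), -2*exp(3))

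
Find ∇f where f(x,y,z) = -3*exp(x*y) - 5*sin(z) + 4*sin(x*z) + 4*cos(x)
(-3*y*exp(x*y) + 4*z*cos(x*z) - 4*sin(x), -3*x*exp(x*y), 4*x*cos(x*z) - 5*cos(z))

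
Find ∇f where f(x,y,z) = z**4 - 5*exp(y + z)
(0, -5*exp(y + z), 4*z**3 - 5*exp(y + z))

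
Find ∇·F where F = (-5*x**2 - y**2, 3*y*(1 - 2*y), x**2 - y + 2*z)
-10*x - 12*y + 5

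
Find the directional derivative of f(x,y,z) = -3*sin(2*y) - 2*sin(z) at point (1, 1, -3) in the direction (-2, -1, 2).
2*cos(2) - 4*cos(3)/3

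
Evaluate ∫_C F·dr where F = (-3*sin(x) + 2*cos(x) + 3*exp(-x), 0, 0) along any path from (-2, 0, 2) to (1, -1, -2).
-3*exp(-1) - 3*cos(2) + 3*cos(1) + 2*sin(1) + 2*sin(2) + 3*exp(2)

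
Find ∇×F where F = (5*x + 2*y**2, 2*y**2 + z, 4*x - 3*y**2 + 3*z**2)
(-6*y - 1, -4, -4*y)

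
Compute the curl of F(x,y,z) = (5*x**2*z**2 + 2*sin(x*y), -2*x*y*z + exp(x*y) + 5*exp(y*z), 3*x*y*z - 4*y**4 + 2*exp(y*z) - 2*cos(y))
(2*x*y + 3*x*z - 16*y**3 - 5*y*exp(y*z) + 2*z*exp(y*z) + 2*sin(y), z*(10*x**2 - 3*y), -2*x*cos(x*y) - 2*y*z + y*exp(x*y))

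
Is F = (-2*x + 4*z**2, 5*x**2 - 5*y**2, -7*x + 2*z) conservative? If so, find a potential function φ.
No, ∇×F = (0, 8*z + 7, 10*x) ≠ 0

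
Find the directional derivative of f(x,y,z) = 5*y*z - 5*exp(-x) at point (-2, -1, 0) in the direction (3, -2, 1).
5*sqrt(14)*(-1 + 3*exp(2))/14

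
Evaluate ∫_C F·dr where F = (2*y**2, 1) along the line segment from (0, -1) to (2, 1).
10/3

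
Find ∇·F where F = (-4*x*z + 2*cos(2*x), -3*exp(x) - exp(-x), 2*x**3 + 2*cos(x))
-4*z - 4*sin(2*x)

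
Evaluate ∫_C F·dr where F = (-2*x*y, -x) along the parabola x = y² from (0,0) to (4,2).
-424/15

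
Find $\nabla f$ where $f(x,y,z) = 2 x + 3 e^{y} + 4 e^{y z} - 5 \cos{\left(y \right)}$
(2, 4*z*exp(y*z) + 3*exp(y) + 5*sin(y), 4*y*exp(y*z))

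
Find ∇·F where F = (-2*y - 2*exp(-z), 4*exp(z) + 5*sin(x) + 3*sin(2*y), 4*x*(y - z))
-4*x + 6*cos(2*y)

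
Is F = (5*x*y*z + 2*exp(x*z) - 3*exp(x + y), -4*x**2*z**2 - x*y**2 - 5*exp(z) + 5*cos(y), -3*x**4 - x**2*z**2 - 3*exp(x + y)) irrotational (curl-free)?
No, ∇×F = (8*x**2*z + 5*exp(z) - 3*exp(x + y), 12*x**3 + 5*x*y + 2*x*z**2 + 2*x*exp(x*z) + 3*exp(x + y), -8*x*z**2 - 5*x*z - y**2 + 3*exp(x + y))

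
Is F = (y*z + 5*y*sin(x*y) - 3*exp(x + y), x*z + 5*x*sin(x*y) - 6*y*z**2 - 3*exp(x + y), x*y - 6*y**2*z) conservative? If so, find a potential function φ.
Yes, F is conservative. φ = x*y*z - 3*y**2*z**2 - 3*exp(x + y) - 5*cos(x*y)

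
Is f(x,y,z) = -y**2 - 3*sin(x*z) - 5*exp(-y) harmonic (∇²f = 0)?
No, ∇²f = 3*x**2*sin(x*z) + 3*z**2*sin(x*z) - 2 - 5*exp(-y)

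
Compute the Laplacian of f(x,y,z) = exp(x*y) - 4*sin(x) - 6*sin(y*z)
x**2*exp(x*y) + y**2*exp(x*y) + 6*y**2*sin(y*z) + 6*z**2*sin(y*z) + 4*sin(x)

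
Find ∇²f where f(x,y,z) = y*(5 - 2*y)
-4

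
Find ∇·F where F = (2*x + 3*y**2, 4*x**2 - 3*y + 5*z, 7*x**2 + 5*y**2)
-1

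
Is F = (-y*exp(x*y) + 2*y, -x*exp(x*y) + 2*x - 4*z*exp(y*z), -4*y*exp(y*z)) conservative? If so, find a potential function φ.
Yes, F is conservative. φ = 2*x*y - exp(x*y) - 4*exp(y*z)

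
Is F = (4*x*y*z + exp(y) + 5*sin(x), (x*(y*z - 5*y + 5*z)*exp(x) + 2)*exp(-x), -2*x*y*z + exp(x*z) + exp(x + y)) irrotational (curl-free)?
No, ∇×F = (-2*x*z - x*(y + 5) + exp(x + y), 4*x*y + 2*y*z - z*exp(x*z) - exp(x + y), -4*x*z + y*z - 5*y + 5*z - exp(y) - 2*exp(-x))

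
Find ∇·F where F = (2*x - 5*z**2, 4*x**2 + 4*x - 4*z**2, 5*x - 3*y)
2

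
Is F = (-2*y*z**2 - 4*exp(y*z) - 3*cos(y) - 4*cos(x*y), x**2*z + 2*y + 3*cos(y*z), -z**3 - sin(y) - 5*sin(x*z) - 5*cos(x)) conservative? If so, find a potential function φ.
No, ∇×F = (-x**2 + 3*y*sin(y*z) - cos(y), -4*y*z - 4*y*exp(y*z) + 5*z*cos(x*z) - 5*sin(x), 2*x*z - 4*x*sin(x*y) + 2*z**2 + 4*z*exp(y*z) - 3*sin(y)) ≠ 0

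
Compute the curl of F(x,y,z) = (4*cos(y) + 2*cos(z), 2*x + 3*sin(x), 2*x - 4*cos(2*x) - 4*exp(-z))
(0, -8*sin(2*x) - 2*sin(z) - 2, 4*sin(y) + 3*cos(x) + 2)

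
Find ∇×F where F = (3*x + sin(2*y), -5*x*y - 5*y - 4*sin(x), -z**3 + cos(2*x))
(0, 2*sin(2*x), -5*y - 4*cos(x) - 2*cos(2*y))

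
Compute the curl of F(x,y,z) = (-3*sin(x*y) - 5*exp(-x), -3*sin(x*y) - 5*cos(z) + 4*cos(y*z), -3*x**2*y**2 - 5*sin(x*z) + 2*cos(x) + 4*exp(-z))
(-6*x**2*y + 4*y*sin(y*z) - 5*sin(z), 6*x*y**2 + 5*z*cos(x*z) + 2*sin(x), 3*(x - y)*cos(x*y))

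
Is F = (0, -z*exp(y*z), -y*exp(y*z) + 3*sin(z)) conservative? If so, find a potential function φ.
Yes, F is conservative. φ = -exp(y*z) - 3*cos(z)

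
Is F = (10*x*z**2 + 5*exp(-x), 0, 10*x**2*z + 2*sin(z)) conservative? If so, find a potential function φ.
Yes, F is conservative. φ = 5*x**2*z**2 - 2*cos(z) - 5*exp(-x)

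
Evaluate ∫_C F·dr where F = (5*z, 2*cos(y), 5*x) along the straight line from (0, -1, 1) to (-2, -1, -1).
10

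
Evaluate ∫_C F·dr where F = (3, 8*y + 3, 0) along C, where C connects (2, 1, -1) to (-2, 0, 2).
-19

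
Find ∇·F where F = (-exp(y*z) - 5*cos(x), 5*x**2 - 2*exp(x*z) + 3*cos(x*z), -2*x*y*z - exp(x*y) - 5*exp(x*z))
-2*x*y - 5*x*exp(x*z) + 5*sin(x)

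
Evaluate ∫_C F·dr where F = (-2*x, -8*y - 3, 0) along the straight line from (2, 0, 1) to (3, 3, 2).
-50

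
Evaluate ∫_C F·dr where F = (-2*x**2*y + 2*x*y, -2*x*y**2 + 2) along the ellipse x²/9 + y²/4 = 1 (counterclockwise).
15*pi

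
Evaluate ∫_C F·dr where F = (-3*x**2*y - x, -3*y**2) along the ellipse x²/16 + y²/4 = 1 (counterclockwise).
96*pi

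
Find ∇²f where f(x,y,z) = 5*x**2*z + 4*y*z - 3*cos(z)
10*z + 3*cos(z)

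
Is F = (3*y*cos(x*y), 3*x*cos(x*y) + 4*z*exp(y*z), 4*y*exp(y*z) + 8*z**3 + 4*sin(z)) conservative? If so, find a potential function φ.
Yes, F is conservative. φ = 2*z**4 + 4*exp(y*z) + 3*sin(x*y) - 4*cos(z)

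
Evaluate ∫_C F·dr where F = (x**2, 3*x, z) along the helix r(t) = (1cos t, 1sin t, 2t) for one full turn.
pi*(3 + 8*pi)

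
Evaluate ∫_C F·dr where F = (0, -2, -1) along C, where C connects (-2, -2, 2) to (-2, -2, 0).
2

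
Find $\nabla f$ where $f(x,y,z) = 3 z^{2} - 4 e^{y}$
(0, -4*exp(y), 6*z)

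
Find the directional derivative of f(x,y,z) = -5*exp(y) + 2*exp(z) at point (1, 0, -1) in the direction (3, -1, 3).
sqrt(19)*(6 + 5*E)*exp(-1)/19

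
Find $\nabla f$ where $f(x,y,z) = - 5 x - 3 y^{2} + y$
(-5, 1 - 6*y, 0)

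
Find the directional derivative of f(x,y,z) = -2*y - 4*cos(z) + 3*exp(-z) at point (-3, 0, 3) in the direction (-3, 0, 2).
2*sqrt(13)*(-3 + 4*exp(3)*sin(3))*exp(-3)/13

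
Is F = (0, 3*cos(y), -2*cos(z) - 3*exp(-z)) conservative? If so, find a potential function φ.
Yes, F is conservative. φ = 3*sin(y) - 2*sin(z) + 3*exp(-z)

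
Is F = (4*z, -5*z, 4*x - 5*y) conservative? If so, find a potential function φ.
Yes, F is conservative. φ = z*(4*x - 5*y)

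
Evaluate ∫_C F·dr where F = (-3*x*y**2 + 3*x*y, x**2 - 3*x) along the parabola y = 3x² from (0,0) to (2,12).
-276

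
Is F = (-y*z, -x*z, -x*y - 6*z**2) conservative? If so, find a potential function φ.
Yes, F is conservative. φ = z*(-x*y - 2*z**2)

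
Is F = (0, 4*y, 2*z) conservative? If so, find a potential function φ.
Yes, F is conservative. φ = 2*y**2 + z**2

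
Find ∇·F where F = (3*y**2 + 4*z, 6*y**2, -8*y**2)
12*y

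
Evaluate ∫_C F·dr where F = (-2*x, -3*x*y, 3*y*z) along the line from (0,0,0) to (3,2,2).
-13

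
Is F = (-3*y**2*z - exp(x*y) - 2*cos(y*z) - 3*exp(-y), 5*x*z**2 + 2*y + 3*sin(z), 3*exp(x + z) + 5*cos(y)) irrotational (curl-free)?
No, ∇×F = (-10*x*z - 5*sin(y) - 3*cos(z), -3*y**2 + 2*y*sin(y*z) - 3*exp(x + z), x*exp(x*y) + 6*y*z + 5*z**2 - 2*z*sin(y*z) - 3*exp(-y))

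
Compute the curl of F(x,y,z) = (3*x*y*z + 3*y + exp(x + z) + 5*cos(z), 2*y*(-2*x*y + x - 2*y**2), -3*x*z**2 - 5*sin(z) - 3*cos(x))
(0, 3*x*y + 3*z**2 + exp(x + z) - 3*sin(x) - 5*sin(z), -3*x*z - 4*y**2 + 2*y - 3)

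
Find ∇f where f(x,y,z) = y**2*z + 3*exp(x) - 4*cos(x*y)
(4*y*sin(x*y) + 3*exp(x), 4*x*sin(x*y) + 2*y*z, y**2)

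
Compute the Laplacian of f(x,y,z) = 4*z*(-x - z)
-8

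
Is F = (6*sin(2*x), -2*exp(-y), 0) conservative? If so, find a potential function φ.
Yes, F is conservative. φ = -3*cos(2*x) + 2*exp(-y)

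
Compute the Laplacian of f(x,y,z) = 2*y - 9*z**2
-18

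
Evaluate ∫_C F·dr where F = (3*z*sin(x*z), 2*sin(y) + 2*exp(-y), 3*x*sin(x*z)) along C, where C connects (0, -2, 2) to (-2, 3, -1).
-2*exp(-3) - cos(2) - 2*cos(3) + 3 + 2*exp(2)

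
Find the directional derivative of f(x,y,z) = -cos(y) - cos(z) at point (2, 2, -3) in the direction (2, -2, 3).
-sqrt(17)*(3*sin(3) + 2*sin(2))/17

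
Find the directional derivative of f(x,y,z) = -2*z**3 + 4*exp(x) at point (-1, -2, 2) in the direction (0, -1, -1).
12*sqrt(2)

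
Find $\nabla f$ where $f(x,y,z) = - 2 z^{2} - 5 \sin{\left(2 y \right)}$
(0, -10*cos(2*y), -4*z)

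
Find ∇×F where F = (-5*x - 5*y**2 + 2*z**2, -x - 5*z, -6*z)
(5, 4*z, 10*y - 1)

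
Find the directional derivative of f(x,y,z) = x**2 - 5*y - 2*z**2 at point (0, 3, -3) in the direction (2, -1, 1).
17*sqrt(6)/6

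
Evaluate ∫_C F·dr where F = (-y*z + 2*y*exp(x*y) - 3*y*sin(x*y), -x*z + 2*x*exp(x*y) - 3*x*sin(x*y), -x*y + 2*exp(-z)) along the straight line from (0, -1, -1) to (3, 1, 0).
-7 + 3*cos(3) + 2*E + 2*exp(3)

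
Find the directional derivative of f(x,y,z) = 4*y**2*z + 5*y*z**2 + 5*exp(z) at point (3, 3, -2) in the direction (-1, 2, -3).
sqrt(14)*(-15 + 16*exp(2))*exp(-2)/14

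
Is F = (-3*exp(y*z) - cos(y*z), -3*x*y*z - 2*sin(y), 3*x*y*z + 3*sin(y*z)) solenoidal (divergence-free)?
No, ∇·F = 3*x*y - 3*x*z + 3*y*cos(y*z) - 2*cos(y)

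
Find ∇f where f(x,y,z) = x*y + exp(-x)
(y - exp(-x), x, 0)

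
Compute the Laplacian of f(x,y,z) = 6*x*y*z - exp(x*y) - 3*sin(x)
-x**2*exp(x*y) - y**2*exp(x*y) + 3*sin(x)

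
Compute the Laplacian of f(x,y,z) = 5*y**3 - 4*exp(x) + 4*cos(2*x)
30*y - 4*exp(x) - 16*cos(2*x)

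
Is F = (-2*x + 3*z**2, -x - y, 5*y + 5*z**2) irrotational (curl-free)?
No, ∇×F = (5, 6*z, -1)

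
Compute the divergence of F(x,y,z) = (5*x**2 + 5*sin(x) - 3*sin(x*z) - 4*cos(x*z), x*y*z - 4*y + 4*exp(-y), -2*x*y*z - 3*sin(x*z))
-2*x*y + x*z - 3*x*cos(x*z) + 10*x + 4*z*sin(x*z) - 3*z*cos(x*z) + 5*cos(x) - 4 - 4*exp(-y)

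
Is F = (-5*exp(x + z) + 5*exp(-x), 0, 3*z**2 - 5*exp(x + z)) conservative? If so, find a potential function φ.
Yes, F is conservative. φ = z**3 - 5*exp(x + z) - 5*exp(-x)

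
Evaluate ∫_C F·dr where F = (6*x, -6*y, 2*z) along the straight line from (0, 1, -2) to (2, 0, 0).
11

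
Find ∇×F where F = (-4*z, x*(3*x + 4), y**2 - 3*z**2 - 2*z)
(2*y, -4, 6*x + 4)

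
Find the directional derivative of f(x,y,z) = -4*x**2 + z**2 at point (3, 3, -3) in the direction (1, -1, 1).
-10*sqrt(3)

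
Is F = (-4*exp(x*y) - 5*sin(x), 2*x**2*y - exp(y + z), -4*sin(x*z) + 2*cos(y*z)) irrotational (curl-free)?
No, ∇×F = (-2*z*sin(y*z) + exp(y + z), 4*z*cos(x*z), 4*x*(y + exp(x*y)))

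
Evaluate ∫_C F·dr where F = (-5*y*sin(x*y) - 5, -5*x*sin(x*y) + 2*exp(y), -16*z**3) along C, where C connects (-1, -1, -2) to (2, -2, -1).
5*cos(4) - 5*cos(1) - 2*exp(-1) + 2*exp(-2) + 45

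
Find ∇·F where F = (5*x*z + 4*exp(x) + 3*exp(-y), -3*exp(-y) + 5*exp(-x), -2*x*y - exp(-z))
5*z + 4*exp(x) + exp(-z) + 3*exp(-y)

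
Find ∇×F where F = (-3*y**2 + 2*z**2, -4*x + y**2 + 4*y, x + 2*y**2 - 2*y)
(4*y - 2, 4*z - 1, 6*y - 4)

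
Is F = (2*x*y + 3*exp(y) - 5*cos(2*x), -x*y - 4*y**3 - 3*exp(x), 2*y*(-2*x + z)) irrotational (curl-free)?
No, ∇×F = (-4*x + 2*z, 4*y, -2*x - y - 3*exp(x) - 3*exp(y))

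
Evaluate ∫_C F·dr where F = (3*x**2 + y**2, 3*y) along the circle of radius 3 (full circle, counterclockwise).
0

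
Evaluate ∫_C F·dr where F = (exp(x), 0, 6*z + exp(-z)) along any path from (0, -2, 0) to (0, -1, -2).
13 - exp(2)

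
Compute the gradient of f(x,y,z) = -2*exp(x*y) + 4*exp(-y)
(-2*y*exp(x*y), -2*x*exp(x*y) - 4*exp(-y), 0)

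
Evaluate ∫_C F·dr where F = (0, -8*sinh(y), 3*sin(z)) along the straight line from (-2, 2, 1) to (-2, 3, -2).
-8*cosh(3) - 3*cos(2) + 3*cos(1) + 8*cosh(2)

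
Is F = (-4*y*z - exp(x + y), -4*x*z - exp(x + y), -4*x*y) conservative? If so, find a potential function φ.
Yes, F is conservative. φ = -4*x*y*z - exp(x + y)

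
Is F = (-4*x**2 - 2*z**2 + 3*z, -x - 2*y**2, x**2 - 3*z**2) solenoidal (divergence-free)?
No, ∇·F = -8*x - 4*y - 6*z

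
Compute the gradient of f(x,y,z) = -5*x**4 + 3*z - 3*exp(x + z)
(-20*x**3 - 3*exp(x + z), 0, 3 - 3*exp(x + z))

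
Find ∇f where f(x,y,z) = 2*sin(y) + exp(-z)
(0, 2*cos(y), -exp(-z))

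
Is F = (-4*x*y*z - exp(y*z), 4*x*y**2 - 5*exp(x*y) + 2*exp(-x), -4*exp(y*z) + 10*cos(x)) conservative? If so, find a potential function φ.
No, ∇×F = (-4*z*exp(y*z), -4*x*y - y*exp(y*z) + 10*sin(x), 4*x*z + 4*y**2 - 5*y*exp(x*y) + z*exp(y*z) - 2*exp(-x)) ≠ 0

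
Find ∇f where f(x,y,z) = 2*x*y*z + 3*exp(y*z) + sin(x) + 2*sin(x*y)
(2*y*z + 2*y*cos(x*y) + cos(x), 2*x*z + 2*x*cos(x*y) + 3*z*exp(y*z), y*(2*x + 3*exp(y*z)))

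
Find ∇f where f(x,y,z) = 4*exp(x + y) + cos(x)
(4*exp(x + y) - sin(x), 4*exp(x + y), 0)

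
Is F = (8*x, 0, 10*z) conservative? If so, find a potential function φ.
Yes, F is conservative. φ = 4*x**2 + 5*z**2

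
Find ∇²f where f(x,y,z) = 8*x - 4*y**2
-8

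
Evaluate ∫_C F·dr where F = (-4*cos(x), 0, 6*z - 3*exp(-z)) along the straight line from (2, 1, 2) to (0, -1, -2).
4*sin(2) + 6*sinh(2)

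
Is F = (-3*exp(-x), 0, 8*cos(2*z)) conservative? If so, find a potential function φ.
Yes, F is conservative. φ = 4*sin(2*z) + 3*exp(-x)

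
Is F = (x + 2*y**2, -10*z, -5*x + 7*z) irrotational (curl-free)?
No, ∇×F = (10, 5, -4*y)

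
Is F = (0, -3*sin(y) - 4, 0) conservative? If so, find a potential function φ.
Yes, F is conservative. φ = -4*y + 3*cos(y)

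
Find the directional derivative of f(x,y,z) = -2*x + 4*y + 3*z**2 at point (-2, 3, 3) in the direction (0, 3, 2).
48*sqrt(13)/13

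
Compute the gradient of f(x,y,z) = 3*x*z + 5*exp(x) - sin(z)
(3*z + 5*exp(x), 0, 3*x - cos(z))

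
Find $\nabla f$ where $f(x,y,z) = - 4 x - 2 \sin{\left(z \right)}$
(-4, 0, -2*cos(z))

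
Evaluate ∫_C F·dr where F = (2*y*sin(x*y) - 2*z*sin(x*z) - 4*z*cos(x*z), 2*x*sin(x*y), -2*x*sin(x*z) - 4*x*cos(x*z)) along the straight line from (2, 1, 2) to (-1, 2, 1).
4*sin(4) + 2*cos(1) - 2*cos(4) + 4*sin(1)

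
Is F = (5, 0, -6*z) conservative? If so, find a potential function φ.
Yes, F is conservative. φ = 5*x - 3*z**2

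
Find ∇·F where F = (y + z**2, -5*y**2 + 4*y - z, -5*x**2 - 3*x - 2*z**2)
-10*y - 4*z + 4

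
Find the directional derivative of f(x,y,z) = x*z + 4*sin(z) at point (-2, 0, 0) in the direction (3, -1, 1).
2*sqrt(11)/11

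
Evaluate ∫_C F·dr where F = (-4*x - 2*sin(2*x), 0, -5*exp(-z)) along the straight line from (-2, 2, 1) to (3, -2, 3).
-10 - 5*exp(-1) + 5*exp(-3) - cos(4) + cos(6)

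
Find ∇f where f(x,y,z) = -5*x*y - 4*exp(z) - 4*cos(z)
(-5*y, -5*x, -4*exp(z) + 4*sin(z))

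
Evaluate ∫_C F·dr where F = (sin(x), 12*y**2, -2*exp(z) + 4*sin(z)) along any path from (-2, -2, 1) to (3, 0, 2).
-2*exp(2) - cos(3) - 3*cos(2) + 4*cos(1) + 2*E + 32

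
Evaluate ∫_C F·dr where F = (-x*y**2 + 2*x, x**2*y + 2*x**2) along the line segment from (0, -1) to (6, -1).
18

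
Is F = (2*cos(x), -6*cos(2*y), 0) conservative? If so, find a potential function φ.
Yes, F is conservative. φ = 2*sin(x) - 3*sin(2*y)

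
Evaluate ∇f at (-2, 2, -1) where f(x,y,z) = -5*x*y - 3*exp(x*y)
(-10 - 6*exp(-4), 6*exp(-4) + 10, 0)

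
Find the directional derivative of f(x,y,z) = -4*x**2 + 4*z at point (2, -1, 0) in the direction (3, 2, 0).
-48*sqrt(13)/13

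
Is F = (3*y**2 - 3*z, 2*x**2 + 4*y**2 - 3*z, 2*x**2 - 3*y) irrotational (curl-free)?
No, ∇×F = (0, -4*x - 3, 4*x - 6*y)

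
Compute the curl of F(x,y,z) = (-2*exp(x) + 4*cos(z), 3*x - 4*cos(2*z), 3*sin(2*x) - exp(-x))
(-8*sin(2*z), -4*sin(z) - 6*cos(2*x) - exp(-x), 3)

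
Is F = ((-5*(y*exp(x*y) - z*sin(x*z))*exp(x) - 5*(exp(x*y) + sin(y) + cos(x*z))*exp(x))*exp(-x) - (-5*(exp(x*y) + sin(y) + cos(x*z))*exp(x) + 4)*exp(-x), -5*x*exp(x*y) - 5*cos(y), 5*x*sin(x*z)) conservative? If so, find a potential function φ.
Yes, F is conservative. φ = (-5*(exp(x*y) + sin(y) + cos(x*z))*exp(x) + 4)*exp(-x)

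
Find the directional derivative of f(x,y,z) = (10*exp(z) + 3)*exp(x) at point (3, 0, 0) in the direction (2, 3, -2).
6*sqrt(17)*exp(3)/17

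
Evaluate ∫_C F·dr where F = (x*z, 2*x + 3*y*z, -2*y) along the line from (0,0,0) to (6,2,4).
68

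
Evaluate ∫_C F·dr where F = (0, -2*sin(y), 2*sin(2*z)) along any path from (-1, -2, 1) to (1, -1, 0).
-1 - cos(2) + 2*cos(1)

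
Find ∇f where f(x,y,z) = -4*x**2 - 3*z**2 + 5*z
(-8*x, 0, 5 - 6*z)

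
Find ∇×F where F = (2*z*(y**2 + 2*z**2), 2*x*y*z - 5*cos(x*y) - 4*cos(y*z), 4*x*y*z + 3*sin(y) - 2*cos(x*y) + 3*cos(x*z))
(-2*x*y + 4*x*z + 2*x*sin(x*y) - 4*y*sin(y*z) + 3*cos(y), 2*y**2 - 4*y*z - 2*y*sin(x*y) + 12*z**2 + 3*z*sin(x*z), y*(-2*z + 5*sin(x*y)))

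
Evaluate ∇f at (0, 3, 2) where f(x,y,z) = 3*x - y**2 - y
(3, -7, 0)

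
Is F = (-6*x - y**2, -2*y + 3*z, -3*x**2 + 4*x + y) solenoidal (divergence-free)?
No, ∇·F = -8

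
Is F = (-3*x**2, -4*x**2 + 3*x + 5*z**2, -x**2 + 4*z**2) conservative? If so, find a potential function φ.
No, ∇×F = (-10*z, 2*x, 3 - 8*x) ≠ 0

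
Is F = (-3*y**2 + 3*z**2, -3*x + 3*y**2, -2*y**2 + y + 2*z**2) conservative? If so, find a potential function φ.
No, ∇×F = (1 - 4*y, 6*z, 6*y - 3) ≠ 0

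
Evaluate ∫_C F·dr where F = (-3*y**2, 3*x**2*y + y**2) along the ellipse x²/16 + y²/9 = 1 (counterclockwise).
0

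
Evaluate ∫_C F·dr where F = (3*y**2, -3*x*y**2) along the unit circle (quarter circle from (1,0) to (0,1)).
-2 - 3*pi/16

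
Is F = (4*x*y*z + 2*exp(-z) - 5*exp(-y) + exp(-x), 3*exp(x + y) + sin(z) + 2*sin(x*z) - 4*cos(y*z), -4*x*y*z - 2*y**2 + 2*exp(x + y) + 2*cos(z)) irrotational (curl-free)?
No, ∇×F = (-4*x*z - 2*x*cos(x*z) - 4*y*sin(y*z) - 4*y + 2*exp(x + y) - cos(z), 4*x*y + 4*y*z - 2*exp(x + y) - 2*exp(-z), -4*x*z + 2*z*cos(x*z) + 3*exp(x + y) - 5*exp(-y))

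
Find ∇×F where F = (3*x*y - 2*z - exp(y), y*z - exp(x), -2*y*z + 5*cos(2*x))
(-y - 2*z, 10*sin(2*x) - 2, -3*x - exp(x) + exp(y))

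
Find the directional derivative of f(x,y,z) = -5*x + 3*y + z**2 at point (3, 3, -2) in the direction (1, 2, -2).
3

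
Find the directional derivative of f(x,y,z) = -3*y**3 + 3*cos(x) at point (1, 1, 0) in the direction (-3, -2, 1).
9*sqrt(14)*(sin(1) + 2)/14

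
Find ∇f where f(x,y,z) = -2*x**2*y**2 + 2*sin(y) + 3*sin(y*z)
(-4*x*y**2, -4*x**2*y + 3*z*cos(y*z) + 2*cos(y), 3*y*cos(y*z))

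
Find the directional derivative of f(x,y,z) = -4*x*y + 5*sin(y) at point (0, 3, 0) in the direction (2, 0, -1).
-24*sqrt(5)/5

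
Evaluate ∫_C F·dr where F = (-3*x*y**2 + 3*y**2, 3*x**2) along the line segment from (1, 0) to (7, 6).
-630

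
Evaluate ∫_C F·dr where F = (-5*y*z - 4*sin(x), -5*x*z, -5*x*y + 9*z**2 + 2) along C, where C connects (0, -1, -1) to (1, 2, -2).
-7 + 4*cos(1)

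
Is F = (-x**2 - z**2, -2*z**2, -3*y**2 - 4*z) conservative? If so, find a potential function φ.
No, ∇×F = (-6*y + 4*z, -2*z, 0) ≠ 0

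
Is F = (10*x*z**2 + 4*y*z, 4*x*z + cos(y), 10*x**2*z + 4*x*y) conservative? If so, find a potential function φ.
Yes, F is conservative. φ = 5*x**2*z**2 + 4*x*y*z + sin(y)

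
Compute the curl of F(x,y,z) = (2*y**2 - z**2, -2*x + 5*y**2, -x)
(0, 1 - 2*z, -4*y - 2)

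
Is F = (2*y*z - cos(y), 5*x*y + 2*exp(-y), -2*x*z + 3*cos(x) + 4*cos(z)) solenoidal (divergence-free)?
No, ∇·F = 3*x - 4*sin(z) - 2*exp(-y)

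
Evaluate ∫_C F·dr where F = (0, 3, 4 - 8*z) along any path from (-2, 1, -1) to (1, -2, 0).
-1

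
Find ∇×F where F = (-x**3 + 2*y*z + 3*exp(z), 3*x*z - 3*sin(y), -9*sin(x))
(-3*x, 2*y + 3*exp(z) + 9*cos(x), z)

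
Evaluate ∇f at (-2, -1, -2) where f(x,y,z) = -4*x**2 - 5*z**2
(16, 0, 20)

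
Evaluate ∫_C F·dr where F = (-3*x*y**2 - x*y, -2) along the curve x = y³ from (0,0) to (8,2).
-2428/7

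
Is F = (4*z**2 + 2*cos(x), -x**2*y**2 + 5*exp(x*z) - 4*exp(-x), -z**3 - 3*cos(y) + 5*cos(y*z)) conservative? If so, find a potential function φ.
No, ∇×F = (-5*x*exp(x*z) - 5*z*sin(y*z) + 3*sin(y), 8*z, -2*x*y**2 + 5*z*exp(x*z) + 4*exp(-x)) ≠ 0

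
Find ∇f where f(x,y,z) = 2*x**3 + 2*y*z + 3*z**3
(6*x**2, 2*z, 2*y + 9*z**2)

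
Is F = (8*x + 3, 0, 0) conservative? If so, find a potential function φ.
Yes, F is conservative. φ = x*(4*x + 3)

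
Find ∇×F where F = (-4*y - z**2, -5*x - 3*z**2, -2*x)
(6*z, 2 - 2*z, -1)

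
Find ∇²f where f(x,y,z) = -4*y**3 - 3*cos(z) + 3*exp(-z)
-24*y + 3*cos(z) + 3*exp(-z)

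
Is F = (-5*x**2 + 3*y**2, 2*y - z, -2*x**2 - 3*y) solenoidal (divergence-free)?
No, ∇·F = 2 - 10*x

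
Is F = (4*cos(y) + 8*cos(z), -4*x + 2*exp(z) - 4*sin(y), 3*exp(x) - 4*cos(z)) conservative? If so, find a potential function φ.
No, ∇×F = (-2*exp(z), -3*exp(x) - 8*sin(z), 4*sin(y) - 4) ≠ 0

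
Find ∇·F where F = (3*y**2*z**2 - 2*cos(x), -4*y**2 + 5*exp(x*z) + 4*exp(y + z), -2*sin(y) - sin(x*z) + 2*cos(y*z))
-x*cos(x*z) - 2*y*sin(y*z) - 8*y + 4*exp(y + z) + 2*sin(x)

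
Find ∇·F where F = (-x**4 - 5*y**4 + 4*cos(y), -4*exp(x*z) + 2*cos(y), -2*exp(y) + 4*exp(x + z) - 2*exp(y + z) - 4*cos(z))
-4*x**3 + 4*exp(x + z) - 2*exp(y + z) - 2*sin(y) + 4*sin(z)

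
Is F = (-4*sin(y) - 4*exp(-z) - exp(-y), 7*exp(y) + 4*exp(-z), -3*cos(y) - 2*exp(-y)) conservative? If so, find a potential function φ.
No, ∇×F = (3*sin(y) + 4*exp(-z) + 2*exp(-y), 4*exp(-z), 4*cos(y) - exp(-y)) ≠ 0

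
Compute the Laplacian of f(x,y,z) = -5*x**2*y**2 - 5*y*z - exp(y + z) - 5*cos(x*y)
5*x**2*cos(x*y) - 10*x**2 + 5*y**2*(cos(x*y) - 2) - 2*exp(y + z)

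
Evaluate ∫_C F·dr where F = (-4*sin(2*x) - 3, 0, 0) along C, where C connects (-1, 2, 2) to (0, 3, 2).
-1 - 2*cos(2)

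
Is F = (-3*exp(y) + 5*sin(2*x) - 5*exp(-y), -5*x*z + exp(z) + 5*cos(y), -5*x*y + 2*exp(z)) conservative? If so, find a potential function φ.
No, ∇×F = (-exp(z), 5*y, -5*z + 3*exp(y) - 5*exp(-y)) ≠ 0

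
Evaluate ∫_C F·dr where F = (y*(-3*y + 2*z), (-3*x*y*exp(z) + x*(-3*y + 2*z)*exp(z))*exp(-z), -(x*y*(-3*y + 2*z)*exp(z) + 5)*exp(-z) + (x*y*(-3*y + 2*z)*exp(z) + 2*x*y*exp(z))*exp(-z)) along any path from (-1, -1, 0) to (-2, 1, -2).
6 + 5*exp(2)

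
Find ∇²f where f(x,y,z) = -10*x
0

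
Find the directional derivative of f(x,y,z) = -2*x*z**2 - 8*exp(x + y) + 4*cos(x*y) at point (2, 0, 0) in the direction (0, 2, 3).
-16*sqrt(13)*exp(2)/13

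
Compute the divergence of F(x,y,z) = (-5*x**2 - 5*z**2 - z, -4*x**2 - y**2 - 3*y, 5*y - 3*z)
-10*x - 2*y - 6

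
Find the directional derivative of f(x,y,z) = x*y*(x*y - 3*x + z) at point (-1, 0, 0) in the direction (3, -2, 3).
3*sqrt(22)/11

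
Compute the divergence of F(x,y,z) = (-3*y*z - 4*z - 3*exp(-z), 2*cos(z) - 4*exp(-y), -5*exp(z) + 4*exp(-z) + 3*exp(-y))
-5*exp(z) - 4*exp(-z) + 4*exp(-y)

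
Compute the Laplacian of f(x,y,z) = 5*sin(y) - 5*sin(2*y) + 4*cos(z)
-5*sin(y) + 20*sin(2*y) - 4*cos(z)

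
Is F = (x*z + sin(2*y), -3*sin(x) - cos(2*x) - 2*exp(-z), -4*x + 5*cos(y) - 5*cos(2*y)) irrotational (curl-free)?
No, ∇×F = (20*sin(y)*cos(y) - 5*sin(y) - 2*exp(-z), x + 4, 2*sin(2*x) - 3*cos(x) - 2*cos(2*y))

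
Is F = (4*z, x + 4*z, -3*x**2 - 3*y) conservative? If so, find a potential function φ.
No, ∇×F = (-7, 6*x + 4, 1) ≠ 0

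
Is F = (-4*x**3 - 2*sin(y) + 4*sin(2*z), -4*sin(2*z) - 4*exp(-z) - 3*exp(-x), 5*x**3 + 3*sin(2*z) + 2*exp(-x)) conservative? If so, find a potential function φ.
No, ∇×F = (8*cos(2*z) - 4*exp(-z), -15*x**2 + 8*cos(2*z) + 2*exp(-x), 2*cos(y) + 3*exp(-x)) ≠ 0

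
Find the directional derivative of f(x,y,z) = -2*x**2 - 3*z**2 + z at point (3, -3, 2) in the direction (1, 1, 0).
-6*sqrt(2)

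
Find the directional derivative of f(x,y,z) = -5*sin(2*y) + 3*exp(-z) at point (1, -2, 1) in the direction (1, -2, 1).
sqrt(6)*(20*E*cos(4) - 3)*exp(-1)/6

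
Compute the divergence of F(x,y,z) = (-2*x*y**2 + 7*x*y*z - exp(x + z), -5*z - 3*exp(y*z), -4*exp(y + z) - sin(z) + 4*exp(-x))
-2*y**2 + 7*y*z - 3*z*exp(y*z) - exp(x + z) - 4*exp(y + z) - cos(z)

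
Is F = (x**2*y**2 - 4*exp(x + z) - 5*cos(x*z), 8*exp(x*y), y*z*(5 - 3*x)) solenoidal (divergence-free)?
No, ∇·F = 2*x*y**2 + 8*x*exp(x*y) - y*(3*x - 5) + 5*z*sin(x*z) - 4*exp(x + z)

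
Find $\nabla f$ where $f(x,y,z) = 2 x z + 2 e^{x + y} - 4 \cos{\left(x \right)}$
(2*z + 2*exp(x + y) + 4*sin(x), 2*exp(x + y), 2*x)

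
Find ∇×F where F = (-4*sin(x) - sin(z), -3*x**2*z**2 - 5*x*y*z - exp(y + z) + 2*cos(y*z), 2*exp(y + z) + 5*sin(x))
(6*x**2*z + 5*x*y + 2*y*sin(y*z) + 3*exp(y + z), -5*cos(x) - cos(z), z*(-6*x*z - 5*y))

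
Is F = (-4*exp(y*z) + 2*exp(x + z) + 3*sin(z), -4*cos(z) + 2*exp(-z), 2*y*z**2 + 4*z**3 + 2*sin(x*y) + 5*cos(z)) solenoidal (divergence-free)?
No, ∇·F = 4*y*z + 12*z**2 + 2*exp(x + z) - 5*sin(z)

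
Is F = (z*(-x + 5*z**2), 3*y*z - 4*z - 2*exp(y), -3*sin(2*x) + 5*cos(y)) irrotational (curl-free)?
No, ∇×F = (-3*y - 5*sin(y) + 4, -x + 15*z**2 + 6*cos(2*x), 0)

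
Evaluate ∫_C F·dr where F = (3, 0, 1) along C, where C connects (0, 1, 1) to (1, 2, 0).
2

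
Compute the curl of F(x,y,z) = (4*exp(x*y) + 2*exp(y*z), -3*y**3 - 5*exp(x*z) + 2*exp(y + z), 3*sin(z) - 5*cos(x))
(5*x*exp(x*z) - 2*exp(y + z), 2*y*exp(y*z) - 5*sin(x), -4*x*exp(x*y) - 5*z*exp(x*z) - 2*z*exp(y*z))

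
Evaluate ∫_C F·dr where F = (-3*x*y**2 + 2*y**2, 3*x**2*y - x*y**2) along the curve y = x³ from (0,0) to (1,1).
103/140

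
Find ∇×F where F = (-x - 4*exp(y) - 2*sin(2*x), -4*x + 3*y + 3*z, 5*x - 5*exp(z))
(-3, -5, 4*exp(y) - 4)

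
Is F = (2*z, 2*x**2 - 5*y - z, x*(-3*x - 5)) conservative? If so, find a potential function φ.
No, ∇×F = (1, 6*x + 7, 4*x) ≠ 0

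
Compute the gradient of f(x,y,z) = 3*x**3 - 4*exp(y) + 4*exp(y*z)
(9*x**2, 4*z*exp(y*z) - 4*exp(y), 4*y*exp(y*z))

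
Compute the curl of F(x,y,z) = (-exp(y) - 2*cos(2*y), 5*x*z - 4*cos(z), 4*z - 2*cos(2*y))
(-5*x + 4*sin(2*y) - 4*sin(z), 0, 5*z + exp(y) - 4*sin(2*y))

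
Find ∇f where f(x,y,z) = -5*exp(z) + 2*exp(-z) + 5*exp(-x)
(-5*exp(-x), 0, -5*exp(z) - 2*exp(-z))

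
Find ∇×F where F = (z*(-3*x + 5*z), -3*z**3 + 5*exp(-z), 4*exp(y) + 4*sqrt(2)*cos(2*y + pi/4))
(9*z**2 + 4*exp(y) - 8*sqrt(2)*sin(2*y + pi/4) + 5*exp(-z), -3*x + 10*z, 0)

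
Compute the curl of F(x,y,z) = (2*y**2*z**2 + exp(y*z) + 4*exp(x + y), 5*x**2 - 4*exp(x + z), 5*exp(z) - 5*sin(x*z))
(4*exp(x + z), 4*y**2*z + y*exp(y*z) + 5*z*cos(x*z), 10*x - 4*y*z**2 - z*exp(y*z) - 4*exp(x + y) - 4*exp(x + z))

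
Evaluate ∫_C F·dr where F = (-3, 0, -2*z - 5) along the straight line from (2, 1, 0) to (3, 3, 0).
-3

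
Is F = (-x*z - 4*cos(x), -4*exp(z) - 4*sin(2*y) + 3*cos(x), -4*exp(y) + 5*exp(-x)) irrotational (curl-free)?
No, ∇×F = (-4*exp(y) + 4*exp(z), -x + 5*exp(-x), -3*sin(x))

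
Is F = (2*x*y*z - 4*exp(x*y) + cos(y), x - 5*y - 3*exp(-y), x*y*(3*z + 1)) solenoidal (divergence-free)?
No, ∇·F = 3*x*y + 2*y*z - 4*y*exp(x*y) - 5 + 3*exp(-y)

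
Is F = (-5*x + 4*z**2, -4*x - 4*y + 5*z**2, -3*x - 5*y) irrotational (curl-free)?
No, ∇×F = (-10*z - 5, 8*z + 3, -4)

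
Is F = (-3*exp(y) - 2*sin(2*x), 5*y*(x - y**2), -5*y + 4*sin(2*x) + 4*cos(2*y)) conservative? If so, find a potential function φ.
No, ∇×F = (-8*sin(2*y) - 5, -8*cos(2*x), 5*y + 3*exp(y)) ≠ 0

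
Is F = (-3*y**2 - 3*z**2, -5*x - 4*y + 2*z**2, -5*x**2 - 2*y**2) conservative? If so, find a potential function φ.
No, ∇×F = (-4*y - 4*z, 10*x - 6*z, 6*y - 5) ≠ 0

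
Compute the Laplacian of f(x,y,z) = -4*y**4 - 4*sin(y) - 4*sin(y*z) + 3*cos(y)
4*y**2*sin(y*z) - 48*y**2 + 4*z**2*sin(y*z) + 4*sin(y) - 3*cos(y)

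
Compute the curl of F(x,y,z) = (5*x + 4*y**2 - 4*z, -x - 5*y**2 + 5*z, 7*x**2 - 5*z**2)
(-5, -14*x - 4, -8*y - 1)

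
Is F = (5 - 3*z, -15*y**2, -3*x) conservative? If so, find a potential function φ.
Yes, F is conservative. φ = -3*x*z + 5*x - 5*y**3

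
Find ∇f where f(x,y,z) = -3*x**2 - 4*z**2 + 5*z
(-6*x, 0, 5 - 8*z)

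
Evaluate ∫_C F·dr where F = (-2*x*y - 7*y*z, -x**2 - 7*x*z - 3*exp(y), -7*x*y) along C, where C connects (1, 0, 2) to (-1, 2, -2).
-27 - 3*exp(2)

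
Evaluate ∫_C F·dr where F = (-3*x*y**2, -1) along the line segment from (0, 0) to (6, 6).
-978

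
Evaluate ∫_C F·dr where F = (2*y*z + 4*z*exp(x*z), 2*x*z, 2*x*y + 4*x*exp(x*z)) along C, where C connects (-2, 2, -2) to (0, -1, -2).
-4*exp(4) - 12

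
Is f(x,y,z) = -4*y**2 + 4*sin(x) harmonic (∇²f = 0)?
No, ∇²f = -4*sin(x) - 8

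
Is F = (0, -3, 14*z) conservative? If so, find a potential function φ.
Yes, F is conservative. φ = -3*y + 7*z**2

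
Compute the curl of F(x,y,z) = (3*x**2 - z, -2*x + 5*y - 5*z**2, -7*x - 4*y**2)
(-8*y + 10*z, 6, -2)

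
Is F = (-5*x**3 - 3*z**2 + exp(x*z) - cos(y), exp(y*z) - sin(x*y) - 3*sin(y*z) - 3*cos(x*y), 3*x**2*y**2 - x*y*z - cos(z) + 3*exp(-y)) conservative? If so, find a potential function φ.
No, ∇×F = (6*x**2*y - x*z - y*exp(y*z) + 3*y*cos(y*z) - 3*exp(-y), -6*x*y**2 + x*exp(x*z) + y*z - 6*z, 3*y*sin(x*y) - y*cos(x*y) - sin(y)) ≠ 0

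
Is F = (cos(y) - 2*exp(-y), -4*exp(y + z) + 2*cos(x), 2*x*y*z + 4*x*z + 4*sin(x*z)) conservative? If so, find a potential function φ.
No, ∇×F = (2*x*z + 4*exp(y + z), -2*z*(y + 2*cos(x*z) + 2), -2*sin(x) + sin(y) - 2*exp(-y)) ≠ 0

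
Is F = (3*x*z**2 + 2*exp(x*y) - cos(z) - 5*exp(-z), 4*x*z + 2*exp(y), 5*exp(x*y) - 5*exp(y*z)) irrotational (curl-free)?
No, ∇×F = (5*x*exp(x*y) - 4*x - 5*z*exp(y*z), 6*x*z - 5*y*exp(x*y) + sin(z) + 5*exp(-z), -2*x*exp(x*y) + 4*z)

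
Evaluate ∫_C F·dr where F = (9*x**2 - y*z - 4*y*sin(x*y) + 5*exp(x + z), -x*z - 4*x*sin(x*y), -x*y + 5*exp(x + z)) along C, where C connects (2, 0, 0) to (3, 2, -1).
4*cos(6) + 59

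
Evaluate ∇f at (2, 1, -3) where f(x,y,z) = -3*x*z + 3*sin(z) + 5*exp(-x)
(9 - 5*exp(-2), 0, -6 + 3*cos(3))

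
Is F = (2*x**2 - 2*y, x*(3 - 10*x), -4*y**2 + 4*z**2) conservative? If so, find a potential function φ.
No, ∇×F = (-8*y, 0, 5 - 20*x) ≠ 0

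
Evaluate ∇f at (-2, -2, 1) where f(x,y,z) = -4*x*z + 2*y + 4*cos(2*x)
(8*sin(4) - 4, 2, 8)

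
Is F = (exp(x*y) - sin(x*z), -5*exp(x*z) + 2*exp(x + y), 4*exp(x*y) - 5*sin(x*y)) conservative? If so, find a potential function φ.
No, ∇×F = (x*(4*exp(x*y) + 5*exp(x*z) - 5*cos(x*y)), -x*cos(x*z) - 4*y*exp(x*y) + 5*y*cos(x*y), -x*exp(x*y) - 5*z*exp(x*z) + 2*exp(x + y)) ≠ 0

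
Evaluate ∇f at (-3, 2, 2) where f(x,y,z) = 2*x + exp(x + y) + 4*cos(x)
(exp(-1) + 4*sin(3) + 2, exp(-1), 0)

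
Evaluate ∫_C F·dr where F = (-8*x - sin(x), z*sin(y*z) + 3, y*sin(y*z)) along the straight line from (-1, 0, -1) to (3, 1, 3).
-28 - cos(1)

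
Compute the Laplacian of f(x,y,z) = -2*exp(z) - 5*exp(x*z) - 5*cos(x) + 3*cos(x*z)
-5*x**2*exp(x*z) - 3*x**2*cos(x*z) - 5*z**2*exp(x*z) - 3*z**2*cos(x*z) - 2*exp(z) + 5*cos(x)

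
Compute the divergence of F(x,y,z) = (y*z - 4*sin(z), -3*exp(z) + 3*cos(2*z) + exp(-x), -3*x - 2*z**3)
-6*z**2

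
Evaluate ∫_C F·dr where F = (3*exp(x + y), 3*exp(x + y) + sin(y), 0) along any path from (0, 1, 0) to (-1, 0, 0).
-6*sinh(1) - 1 + cos(1)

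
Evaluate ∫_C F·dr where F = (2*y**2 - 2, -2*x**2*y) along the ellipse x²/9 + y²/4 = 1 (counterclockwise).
0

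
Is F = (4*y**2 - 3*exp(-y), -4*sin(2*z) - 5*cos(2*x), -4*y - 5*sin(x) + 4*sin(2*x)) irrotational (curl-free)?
No, ∇×F = (8*cos(2*z) - 4, 5*cos(x) - 8*cos(2*x), -8*y + 10*sin(2*x) - 3*exp(-y))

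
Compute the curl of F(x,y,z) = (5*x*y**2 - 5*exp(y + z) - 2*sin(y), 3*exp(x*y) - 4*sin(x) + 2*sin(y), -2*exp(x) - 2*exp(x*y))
(-2*x*exp(x*y), 2*y*exp(x*y) + 2*exp(x) - 5*exp(y + z), -10*x*y + 3*y*exp(x*y) + 5*exp(y + z) - 4*cos(x) + 2*cos(y))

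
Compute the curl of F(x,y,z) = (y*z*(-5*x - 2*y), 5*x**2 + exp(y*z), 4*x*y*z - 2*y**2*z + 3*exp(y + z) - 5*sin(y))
(4*x*z - 4*y*z - y*exp(y*z) + 3*exp(y + z) - 5*cos(y), y*(-5*x - 2*y - 4*z), 5*x*z + 10*x + 4*y*z)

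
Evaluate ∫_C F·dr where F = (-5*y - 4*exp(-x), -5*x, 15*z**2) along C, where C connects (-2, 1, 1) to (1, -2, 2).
-4*exp(2) + 4*exp(-1) + 35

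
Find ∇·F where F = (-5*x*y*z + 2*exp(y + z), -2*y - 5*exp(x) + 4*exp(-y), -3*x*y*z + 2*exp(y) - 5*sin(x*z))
-3*x*y - 5*x*cos(x*z) - 5*y*z - 2 - 4*exp(-y)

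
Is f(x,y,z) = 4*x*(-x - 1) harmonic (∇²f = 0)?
No, ∇²f = -8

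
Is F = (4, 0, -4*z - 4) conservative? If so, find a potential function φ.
Yes, F is conservative. φ = 4*x - 2*z**2 - 4*z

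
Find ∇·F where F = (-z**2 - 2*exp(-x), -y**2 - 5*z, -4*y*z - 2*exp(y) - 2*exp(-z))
-6*y + 2*exp(-z) + 2*exp(-x)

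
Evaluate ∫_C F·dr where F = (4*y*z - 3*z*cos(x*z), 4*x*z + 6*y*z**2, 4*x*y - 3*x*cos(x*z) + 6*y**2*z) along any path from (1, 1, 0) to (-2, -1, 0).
0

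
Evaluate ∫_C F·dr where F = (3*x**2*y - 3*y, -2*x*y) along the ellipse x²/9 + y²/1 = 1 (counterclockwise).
-45*pi/4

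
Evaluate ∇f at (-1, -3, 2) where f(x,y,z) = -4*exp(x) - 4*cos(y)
(-4*exp(-1), -4*sin(3), 0)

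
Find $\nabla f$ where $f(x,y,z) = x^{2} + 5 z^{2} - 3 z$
(2*x, 0, 10*z - 3)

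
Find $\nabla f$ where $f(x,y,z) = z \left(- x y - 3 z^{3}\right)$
(-y*z, -x*z, -x*y - 12*z**3)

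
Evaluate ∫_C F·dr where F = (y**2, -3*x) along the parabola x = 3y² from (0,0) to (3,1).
-3/2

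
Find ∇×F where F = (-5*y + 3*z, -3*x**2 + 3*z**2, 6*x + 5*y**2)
(10*y - 6*z, -3, 5 - 6*x)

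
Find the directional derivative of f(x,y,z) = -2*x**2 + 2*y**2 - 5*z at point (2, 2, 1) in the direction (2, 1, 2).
-6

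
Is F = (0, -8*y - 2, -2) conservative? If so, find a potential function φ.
Yes, F is conservative. φ = -4*y**2 - 2*y - 2*z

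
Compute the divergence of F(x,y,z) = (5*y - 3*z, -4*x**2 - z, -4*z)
-4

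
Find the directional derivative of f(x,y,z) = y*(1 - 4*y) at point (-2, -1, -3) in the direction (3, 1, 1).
9*sqrt(11)/11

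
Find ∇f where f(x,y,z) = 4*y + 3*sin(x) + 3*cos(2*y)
(3*cos(x), 4 - 6*sin(2*y), 0)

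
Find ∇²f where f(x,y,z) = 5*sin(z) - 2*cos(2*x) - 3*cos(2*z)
-5*sin(z) + 8*cos(2*x) + 12*cos(2*z)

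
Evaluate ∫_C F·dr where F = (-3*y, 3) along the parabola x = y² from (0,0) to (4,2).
-10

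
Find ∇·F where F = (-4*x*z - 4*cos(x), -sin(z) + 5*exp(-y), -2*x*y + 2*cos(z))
-4*z + 4*sin(x) - 2*sin(z) - 5*exp(-y)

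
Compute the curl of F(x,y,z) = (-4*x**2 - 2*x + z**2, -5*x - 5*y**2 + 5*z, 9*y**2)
(18*y - 5, 2*z, -5)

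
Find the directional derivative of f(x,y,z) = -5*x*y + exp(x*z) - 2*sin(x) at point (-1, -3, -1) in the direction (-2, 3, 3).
sqrt(22)*(-15 - E + 4*cos(1))/22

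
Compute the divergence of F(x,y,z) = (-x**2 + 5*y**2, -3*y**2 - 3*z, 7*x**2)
-2*x - 6*y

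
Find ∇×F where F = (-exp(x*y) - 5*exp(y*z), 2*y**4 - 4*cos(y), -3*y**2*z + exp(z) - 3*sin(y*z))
(-3*z*(2*y + cos(y*z)), -5*y*exp(y*z), x*exp(x*y) + 5*z*exp(y*z))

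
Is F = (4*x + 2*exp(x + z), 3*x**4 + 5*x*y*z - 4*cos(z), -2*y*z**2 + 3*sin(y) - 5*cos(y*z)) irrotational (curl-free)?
No, ∇×F = (-5*x*y - 2*z**2 + 5*z*sin(y*z) - 4*sin(z) + 3*cos(y), 2*exp(x + z), 12*x**3 + 5*y*z)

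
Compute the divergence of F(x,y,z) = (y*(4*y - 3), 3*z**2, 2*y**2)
0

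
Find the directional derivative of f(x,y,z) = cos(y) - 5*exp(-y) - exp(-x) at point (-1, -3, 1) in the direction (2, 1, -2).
sin(3)/3 + 2*E/3 + 5*exp(3)/3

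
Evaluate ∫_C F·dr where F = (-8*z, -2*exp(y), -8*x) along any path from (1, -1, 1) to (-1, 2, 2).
-2*exp(2) + 2*exp(-1) + 24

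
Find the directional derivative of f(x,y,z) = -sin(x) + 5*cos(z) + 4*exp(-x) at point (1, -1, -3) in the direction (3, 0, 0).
-4*exp(-1) - cos(1)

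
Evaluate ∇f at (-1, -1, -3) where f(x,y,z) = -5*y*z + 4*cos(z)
(0, 15, 4*sin(3) + 5)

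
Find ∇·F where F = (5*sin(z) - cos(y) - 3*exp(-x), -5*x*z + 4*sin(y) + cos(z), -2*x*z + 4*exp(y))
-2*x + 4*cos(y) + 3*exp(-x)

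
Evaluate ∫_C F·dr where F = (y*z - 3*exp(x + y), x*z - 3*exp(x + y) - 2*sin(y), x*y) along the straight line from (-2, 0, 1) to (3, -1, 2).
-6*sinh(2) - 8 + 2*cos(1)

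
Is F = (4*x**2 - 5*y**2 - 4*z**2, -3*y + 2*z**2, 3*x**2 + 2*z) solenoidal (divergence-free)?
No, ∇·F = 8*x - 1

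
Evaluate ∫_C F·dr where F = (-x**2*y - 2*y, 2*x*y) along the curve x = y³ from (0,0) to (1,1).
-7/5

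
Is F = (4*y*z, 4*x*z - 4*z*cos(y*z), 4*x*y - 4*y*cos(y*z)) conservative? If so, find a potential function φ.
Yes, F is conservative. φ = 4*x*y*z - 4*sin(y*z)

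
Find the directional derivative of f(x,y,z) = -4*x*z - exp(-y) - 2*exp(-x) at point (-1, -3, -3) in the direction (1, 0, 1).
sqrt(2)*(E + 8)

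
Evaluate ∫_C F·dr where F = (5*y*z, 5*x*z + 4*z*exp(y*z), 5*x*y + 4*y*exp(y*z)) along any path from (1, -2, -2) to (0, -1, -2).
-4*exp(4) - 20 + 4*exp(2)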